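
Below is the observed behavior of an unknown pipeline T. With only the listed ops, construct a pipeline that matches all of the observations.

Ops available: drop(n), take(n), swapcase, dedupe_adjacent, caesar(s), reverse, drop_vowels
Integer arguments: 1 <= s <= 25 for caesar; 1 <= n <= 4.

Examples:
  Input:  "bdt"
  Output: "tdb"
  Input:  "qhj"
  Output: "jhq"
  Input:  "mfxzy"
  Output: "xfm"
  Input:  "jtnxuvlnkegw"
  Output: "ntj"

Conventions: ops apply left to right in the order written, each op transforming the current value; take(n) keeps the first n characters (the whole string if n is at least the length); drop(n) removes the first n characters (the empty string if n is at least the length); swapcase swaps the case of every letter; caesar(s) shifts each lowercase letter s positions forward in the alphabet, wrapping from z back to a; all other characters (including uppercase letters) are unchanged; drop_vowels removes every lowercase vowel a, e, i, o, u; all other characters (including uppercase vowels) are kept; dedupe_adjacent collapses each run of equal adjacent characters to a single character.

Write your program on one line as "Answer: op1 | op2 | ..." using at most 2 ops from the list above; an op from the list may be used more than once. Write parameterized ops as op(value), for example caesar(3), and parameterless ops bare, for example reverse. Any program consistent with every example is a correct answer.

take(3) | reverse

Check, running the answer program on each example:
  "bdt" -> "bdt" -> "tdb"
  "qhj" -> "qhj" -> "jhq"
  "mfxzy" -> "mfx" -> "xfm"
  "jtnxuvlnkegw" -> "jtn" -> "ntj"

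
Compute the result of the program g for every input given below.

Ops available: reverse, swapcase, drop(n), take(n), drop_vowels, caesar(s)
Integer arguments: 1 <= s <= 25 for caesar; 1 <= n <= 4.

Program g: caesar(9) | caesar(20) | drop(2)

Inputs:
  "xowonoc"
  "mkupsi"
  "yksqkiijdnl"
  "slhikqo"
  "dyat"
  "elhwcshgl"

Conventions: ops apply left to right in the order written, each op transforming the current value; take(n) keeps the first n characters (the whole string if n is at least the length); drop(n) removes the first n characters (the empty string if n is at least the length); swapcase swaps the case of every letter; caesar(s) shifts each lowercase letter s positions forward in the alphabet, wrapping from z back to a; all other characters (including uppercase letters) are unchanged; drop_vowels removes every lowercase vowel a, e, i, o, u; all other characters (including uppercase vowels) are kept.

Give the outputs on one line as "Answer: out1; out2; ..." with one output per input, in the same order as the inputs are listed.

"zrqrf"; "xsvl"; "vtnllmgqo"; "klntr"; "dw"; "kzfvkjo"

Execution, op by op:
  "xowonoc" -> "gxfxwxl" -> "arzrqrf" -> "zrqrf"
  "mkupsi" -> "vtdybr" -> "pnxsvl" -> "xsvl"
  "yksqkiijdnl" -> "htbztrrsmwu" -> "bnvtnllmgqo" -> "vtnllmgqo"
  "slhikqo" -> "buqrtzx" -> "voklntr" -> "klntr"
  "dyat" -> "mhjc" -> "gbdw" -> "dw"
  "elhwcshgl" -> "nuqflbqpu" -> "hokzfvkjo" -> "kzfvkjo"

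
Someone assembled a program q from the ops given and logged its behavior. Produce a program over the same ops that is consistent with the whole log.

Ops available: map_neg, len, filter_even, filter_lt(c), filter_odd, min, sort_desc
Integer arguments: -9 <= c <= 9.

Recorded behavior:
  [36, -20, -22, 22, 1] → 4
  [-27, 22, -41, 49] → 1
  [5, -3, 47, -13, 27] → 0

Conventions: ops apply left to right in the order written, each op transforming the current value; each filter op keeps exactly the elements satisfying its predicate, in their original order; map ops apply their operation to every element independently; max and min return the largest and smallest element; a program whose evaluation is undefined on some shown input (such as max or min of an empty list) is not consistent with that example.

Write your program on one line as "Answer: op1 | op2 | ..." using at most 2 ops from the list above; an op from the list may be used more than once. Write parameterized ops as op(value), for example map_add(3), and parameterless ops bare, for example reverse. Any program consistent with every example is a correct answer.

filter_even | len

Check, running the answer program on each example:
  [36, -20, -22, 22, 1] -> [36, -20, -22, 22] -> 4
  [-27, 22, -41, 49] -> [22] -> 1
  [5, -3, 47, -13, 27] -> [] -> 0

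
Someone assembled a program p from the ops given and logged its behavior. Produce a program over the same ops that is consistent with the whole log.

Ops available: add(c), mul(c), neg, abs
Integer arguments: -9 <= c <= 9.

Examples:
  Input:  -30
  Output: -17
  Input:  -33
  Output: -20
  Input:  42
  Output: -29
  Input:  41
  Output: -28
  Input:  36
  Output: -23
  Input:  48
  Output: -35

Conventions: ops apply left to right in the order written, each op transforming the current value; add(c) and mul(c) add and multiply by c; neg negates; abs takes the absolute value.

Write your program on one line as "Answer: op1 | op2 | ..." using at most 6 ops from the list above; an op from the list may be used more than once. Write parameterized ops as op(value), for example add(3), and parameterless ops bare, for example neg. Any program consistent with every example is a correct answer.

abs | neg | add(5) | add(3) | add(5)

Check, running the answer program on each example:
  -30 -> 30 -> -30 -> -25 -> -22 -> -17
  -33 -> 33 -> -33 -> -28 -> -25 -> -20
  42 -> 42 -> -42 -> -37 -> -34 -> -29
  41 -> 41 -> -41 -> -36 -> -33 -> -28
  36 -> 36 -> -36 -> -31 -> -28 -> -23
  48 -> 48 -> -48 -> -43 -> -40 -> -35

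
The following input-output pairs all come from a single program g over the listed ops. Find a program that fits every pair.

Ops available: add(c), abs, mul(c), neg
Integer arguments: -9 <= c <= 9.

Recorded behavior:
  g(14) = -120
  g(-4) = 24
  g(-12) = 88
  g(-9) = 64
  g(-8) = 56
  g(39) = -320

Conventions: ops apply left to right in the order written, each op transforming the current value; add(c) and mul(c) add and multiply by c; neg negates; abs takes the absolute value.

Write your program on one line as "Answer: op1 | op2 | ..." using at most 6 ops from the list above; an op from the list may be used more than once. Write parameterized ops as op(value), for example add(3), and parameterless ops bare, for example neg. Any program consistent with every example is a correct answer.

neg | add(5) | neg | add(6) | mul(-8)

Check, running the answer program on each example:
  14 -> -14 -> -9 -> 9 -> 15 -> -120
  -4 -> 4 -> 9 -> -9 -> -3 -> 24
  -12 -> 12 -> 17 -> -17 -> -11 -> 88
  -9 -> 9 -> 14 -> -14 -> -8 -> 64
  -8 -> 8 -> 13 -> -13 -> -7 -> 56
  39 -> -39 -> -34 -> 34 -> 40 -> -320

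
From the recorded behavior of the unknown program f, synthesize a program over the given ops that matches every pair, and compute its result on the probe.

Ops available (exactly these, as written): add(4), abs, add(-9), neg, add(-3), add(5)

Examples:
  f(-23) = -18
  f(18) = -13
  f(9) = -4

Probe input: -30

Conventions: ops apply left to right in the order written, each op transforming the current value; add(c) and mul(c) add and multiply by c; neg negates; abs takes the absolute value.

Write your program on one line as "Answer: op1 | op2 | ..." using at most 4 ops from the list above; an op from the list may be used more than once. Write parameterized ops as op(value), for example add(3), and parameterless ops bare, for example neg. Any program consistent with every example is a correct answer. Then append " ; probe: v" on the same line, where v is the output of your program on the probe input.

abs | neg | add(5) ; probe: -25

Check, running the answer program on each example:
  -23 -> 23 -> -23 -> -18
  18 -> 18 -> -18 -> -13
  9 -> 9 -> -9 -> -4
  probe: -30 -> 30 -> -30 -> -25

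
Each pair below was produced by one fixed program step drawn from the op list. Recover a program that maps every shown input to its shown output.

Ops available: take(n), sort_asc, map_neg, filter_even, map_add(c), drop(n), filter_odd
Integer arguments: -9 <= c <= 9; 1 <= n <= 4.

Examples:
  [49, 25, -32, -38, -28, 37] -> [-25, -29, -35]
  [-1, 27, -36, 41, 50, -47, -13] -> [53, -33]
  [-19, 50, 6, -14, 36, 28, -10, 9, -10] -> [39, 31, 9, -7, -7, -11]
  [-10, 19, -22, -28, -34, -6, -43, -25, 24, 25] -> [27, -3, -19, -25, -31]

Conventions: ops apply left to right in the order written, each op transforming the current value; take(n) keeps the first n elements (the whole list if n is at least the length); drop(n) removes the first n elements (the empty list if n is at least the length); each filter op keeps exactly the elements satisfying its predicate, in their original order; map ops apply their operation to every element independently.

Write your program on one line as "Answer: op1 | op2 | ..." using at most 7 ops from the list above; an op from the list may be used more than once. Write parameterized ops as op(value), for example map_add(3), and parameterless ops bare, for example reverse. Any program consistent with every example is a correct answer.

drop(2) | map_neg | sort_asc | map_neg | map_add(3) | filter_odd

Check, running the answer program on each example:
  [49, 25, -32, -38, -28, 37] -> [-32, -38, -28, 37] -> [32, 38, 28, -37] -> [-37, 28, 32, 38] -> [37, -28, -32, -38] -> [40, -25, -29, -35] -> [-25, -29, -35]
  [-1, 27, -36, 41, 50, -47, -13] -> [-36, 41, 50, -47, -13] -> [36, -41, -50, 47, 13] -> [-50, -41, 13, 36, 47] -> [50, 41, -13, -36, -47] -> [53, 44, -10, -33, -44] -> [53, -33]
  [-19, 50, 6, -14, 36, 28, -10, 9, -10] -> [6, -14, 36, 28, -10, 9, -10] -> [-6, 14, -36, -28, 10, -9, 10] -> [-36, -28, -9, -6, 10, 10, 14] -> [36, 28, 9, 6, -10, -10, -14] -> [39, 31, 12, 9, -7, -7, -11] -> [39, 31, 9, -7, -7, -11]
  [-10, 19, -22, -28, -34, -6, -43, -25, 24, 25] -> [-22, -28, -34, -6, -43, -25, 24, 25] -> [22, 28, 34, 6, 43, 25, -24, -25] -> [-25, -24, 6, 22, 25, 28, 34, 43] -> [25, 24, -6, -22, -25, -28, -34, -43] -> [28, 27, -3, -19, -22, -25, -31, -40] -> [27, -3, -19, -25, -31]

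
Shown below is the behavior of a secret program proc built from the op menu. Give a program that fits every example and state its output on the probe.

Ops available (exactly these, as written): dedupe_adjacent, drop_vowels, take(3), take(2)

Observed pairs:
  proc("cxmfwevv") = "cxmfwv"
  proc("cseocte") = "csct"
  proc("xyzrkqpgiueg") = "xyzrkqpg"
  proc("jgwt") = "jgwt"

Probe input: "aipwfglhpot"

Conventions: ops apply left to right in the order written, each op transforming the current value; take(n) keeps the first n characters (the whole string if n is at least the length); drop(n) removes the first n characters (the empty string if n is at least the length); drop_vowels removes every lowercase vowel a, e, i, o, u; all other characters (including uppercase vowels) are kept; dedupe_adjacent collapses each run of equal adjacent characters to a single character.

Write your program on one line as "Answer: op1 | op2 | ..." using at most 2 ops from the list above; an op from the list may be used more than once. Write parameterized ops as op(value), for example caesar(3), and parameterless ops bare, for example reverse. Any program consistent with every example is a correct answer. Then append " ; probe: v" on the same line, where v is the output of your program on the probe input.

drop_vowels | dedupe_adjacent ; probe: "pwfglhpt"

Check, running the answer program on each example:
  "cxmfwevv" -> "cxmfwvv" -> "cxmfwv"
  "cseocte" -> "csct" -> "csct"
  "xyzrkqpgiueg" -> "xyzrkqpgg" -> "xyzrkqpg"
  "jgwt" -> "jgwt" -> "jgwt"
  probe: "aipwfglhpot" -> "pwfglhpt" -> "pwfglhpt"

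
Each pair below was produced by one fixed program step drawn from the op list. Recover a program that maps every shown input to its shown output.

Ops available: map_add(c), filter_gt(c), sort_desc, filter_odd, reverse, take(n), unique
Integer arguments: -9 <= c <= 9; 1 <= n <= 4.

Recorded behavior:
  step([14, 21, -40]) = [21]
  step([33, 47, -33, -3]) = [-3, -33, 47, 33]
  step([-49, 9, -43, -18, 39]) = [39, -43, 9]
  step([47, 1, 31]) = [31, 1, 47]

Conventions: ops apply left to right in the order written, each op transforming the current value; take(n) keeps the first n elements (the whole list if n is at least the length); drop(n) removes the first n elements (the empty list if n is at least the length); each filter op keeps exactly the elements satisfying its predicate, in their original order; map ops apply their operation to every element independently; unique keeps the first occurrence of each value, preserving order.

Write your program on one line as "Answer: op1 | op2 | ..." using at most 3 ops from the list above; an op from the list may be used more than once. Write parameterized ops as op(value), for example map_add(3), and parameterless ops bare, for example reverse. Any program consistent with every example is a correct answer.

reverse | take(4) | filter_odd

Check, running the answer program on each example:
  [14, 21, -40] -> [-40, 21, 14] -> [-40, 21, 14] -> [21]
  [33, 47, -33, -3] -> [-3, -33, 47, 33] -> [-3, -33, 47, 33] -> [-3, -33, 47, 33]
  [-49, 9, -43, -18, 39] -> [39, -18, -43, 9, -49] -> [39, -18, -43, 9] -> [39, -43, 9]
  [47, 1, 31] -> [31, 1, 47] -> [31, 1, 47] -> [31, 1, 47]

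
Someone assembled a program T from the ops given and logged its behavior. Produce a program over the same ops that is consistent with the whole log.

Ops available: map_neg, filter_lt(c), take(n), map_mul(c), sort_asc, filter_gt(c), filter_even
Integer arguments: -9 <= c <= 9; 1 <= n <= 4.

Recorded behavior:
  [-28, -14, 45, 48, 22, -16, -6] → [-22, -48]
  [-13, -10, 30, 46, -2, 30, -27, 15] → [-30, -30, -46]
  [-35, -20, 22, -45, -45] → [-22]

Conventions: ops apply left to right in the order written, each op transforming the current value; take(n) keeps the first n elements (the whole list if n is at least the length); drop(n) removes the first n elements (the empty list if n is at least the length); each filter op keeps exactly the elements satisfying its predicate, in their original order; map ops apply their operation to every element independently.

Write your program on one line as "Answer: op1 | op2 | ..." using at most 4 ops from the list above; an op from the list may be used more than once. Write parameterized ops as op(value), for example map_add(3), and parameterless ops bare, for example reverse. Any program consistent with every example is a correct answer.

filter_even | filter_gt(5) | sort_asc | map_neg

Check, running the answer program on each example:
  [-28, -14, 45, 48, 22, -16, -6] -> [-28, -14, 48, 22, -16, -6] -> [48, 22] -> [22, 48] -> [-22, -48]
  [-13, -10, 30, 46, -2, 30, -27, 15] -> [-10, 30, 46, -2, 30] -> [30, 46, 30] -> [30, 30, 46] -> [-30, -30, -46]
  [-35, -20, 22, -45, -45] -> [-20, 22] -> [22] -> [22] -> [-22]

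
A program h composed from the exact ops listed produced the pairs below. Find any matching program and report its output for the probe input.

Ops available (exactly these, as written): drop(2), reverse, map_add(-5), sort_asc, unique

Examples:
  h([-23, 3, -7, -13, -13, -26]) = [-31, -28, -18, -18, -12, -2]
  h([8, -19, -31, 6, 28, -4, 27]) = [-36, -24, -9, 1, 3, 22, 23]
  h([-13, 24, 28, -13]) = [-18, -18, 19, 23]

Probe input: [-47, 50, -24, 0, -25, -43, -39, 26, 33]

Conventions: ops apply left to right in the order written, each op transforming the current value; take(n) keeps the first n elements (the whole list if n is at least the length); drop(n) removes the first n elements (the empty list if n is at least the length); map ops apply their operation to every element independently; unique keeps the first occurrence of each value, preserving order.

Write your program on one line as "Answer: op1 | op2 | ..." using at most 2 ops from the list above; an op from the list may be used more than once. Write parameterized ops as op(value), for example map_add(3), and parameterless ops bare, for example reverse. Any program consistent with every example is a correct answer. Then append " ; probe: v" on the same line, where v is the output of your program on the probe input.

sort_asc | map_add(-5) ; probe: [-52, -48, -44, -30, -29, -5, 21, 28, 45]

Check, running the answer program on each example:
  [-23, 3, -7, -13, -13, -26] -> [-26, -23, -13, -13, -7, 3] -> [-31, -28, -18, -18, -12, -2]
  [8, -19, -31, 6, 28, -4, 27] -> [-31, -19, -4, 6, 8, 27, 28] -> [-36, -24, -9, 1, 3, 22, 23]
  [-13, 24, 28, -13] -> [-13, -13, 24, 28] -> [-18, -18, 19, 23]
  probe: [-47, 50, -24, 0, -25, -43, -39, 26, 33] -> [-47, -43, -39, -25, -24, 0, 26, 33, 50] -> [-52, -48, -44, -30, -29, -5, 21, 28, 45]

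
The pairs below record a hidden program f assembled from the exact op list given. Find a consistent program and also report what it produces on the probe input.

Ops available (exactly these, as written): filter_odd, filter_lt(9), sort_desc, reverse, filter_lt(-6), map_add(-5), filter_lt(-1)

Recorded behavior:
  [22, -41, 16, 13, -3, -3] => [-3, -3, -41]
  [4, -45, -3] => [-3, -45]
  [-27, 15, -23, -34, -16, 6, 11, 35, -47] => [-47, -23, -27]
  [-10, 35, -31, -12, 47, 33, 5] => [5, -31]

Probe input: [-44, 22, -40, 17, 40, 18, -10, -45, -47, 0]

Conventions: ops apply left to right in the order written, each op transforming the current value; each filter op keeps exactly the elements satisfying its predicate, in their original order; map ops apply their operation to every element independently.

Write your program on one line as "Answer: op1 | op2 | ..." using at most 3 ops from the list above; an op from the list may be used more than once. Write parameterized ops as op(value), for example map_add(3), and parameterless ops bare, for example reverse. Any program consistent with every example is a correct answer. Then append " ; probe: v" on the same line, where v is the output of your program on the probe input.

filter_odd | reverse | filter_lt(9) ; probe: [-47, -45]

Check, running the answer program on each example:
  [22, -41, 16, 13, -3, -3] -> [-41, 13, -3, -3] -> [-3, -3, 13, -41] -> [-3, -3, -41]
  [4, -45, -3] -> [-45, -3] -> [-3, -45] -> [-3, -45]
  [-27, 15, -23, -34, -16, 6, 11, 35, -47] -> [-27, 15, -23, 11, 35, -47] -> [-47, 35, 11, -23, 15, -27] -> [-47, -23, -27]
  [-10, 35, -31, -12, 47, 33, 5] -> [35, -31, 47, 33, 5] -> [5, 33, 47, -31, 35] -> [5, -31]
  probe: [-44, 22, -40, 17, 40, 18, -10, -45, -47, 0] -> [17, -45, -47] -> [-47, -45, 17] -> [-47, -45]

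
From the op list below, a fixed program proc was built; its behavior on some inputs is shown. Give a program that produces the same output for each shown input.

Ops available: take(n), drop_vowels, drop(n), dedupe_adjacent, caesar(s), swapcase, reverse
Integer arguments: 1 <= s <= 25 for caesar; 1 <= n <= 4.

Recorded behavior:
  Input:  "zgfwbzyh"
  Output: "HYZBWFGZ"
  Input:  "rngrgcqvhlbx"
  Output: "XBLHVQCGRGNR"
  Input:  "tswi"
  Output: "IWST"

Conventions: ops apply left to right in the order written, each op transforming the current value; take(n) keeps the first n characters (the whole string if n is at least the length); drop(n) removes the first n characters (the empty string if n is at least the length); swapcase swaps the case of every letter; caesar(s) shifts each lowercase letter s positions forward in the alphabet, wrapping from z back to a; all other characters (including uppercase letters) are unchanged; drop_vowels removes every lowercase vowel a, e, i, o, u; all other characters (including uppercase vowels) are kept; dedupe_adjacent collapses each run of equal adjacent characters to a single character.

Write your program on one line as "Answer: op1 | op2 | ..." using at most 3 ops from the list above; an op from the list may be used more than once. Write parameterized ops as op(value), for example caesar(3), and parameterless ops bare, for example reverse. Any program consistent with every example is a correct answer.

reverse | swapcase

Check, running the answer program on each example:
  "zgfwbzyh" -> "hyzbwfgz" -> "HYZBWFGZ"
  "rngrgcqvhlbx" -> "xblhvqcgrgnr" -> "XBLHVQCGRGNR"
  "tswi" -> "iwst" -> "IWST"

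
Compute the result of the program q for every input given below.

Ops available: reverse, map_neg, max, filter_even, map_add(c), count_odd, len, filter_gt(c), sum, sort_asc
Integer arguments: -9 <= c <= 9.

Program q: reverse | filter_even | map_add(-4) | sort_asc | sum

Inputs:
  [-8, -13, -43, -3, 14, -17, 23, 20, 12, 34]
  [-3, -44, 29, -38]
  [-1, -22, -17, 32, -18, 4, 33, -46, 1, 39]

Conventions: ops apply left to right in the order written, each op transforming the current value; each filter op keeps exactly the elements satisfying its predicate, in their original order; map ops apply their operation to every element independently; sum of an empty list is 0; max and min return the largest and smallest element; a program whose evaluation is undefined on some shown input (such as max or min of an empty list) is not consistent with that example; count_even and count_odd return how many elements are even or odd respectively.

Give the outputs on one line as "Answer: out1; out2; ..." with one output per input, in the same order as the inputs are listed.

52; -90; -70

Execution, op by op:
  [-8, -13, -43, -3, 14, -17, 23, 20, 12, 34] -> [34, 12, 20, 23, -17, 14, -3, -43, -13, -8] -> [34, 12, 20, 14, -8] -> [30, 8, 16, 10, -12] -> [-12, 8, 10, 16, 30] -> 52
  [-3, -44, 29, -38] -> [-38, 29, -44, -3] -> [-38, -44] -> [-42, -48] -> [-48, -42] -> -90
  [-1, -22, -17, 32, -18, 4, 33, -46, 1, 39] -> [39, 1, -46, 33, 4, -18, 32, -17, -22, -1] -> [-46, 4, -18, 32, -22] -> [-50, 0, -22, 28, -26] -> [-50, -26, -22, 0, 28] -> -70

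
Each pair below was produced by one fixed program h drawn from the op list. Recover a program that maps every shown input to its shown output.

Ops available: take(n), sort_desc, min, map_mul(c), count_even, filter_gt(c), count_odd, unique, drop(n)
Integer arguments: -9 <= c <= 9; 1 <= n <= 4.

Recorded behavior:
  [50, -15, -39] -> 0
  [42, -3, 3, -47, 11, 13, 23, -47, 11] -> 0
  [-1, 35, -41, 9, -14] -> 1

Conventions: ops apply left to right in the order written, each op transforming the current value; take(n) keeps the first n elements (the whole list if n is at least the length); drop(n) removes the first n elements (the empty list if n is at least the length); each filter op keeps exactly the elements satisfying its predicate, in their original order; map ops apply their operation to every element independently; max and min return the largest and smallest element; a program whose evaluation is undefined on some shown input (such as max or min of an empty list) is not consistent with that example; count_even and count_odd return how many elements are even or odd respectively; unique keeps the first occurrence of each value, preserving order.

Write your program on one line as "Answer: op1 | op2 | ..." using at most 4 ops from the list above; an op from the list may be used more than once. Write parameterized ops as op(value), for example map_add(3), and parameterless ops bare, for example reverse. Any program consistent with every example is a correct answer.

drop(1) | drop(2) | count_even

Check, running the answer program on each example:
  [50, -15, -39] -> [-15, -39] -> [] -> 0
  [42, -3, 3, -47, 11, 13, 23, -47, 11] -> [-3, 3, -47, 11, 13, 23, -47, 11] -> [-47, 11, 13, 23, -47, 11] -> 0
  [-1, 35, -41, 9, -14] -> [35, -41, 9, -14] -> [9, -14] -> 1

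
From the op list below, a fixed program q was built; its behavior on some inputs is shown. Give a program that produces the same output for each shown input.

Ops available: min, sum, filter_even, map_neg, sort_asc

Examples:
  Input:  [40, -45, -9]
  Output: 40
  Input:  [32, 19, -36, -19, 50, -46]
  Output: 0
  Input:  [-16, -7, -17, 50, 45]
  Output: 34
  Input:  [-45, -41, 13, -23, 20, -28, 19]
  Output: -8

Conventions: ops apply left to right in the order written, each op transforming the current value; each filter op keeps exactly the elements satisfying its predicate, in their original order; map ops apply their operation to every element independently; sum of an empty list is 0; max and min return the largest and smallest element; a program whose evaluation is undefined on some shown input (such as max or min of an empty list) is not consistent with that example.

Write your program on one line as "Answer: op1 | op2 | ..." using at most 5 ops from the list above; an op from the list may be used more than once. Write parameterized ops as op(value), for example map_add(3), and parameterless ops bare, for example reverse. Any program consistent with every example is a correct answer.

map_neg | filter_even | map_neg | sum

Check, running the answer program on each example:
  [40, -45, -9] -> [-40, 45, 9] -> [-40] -> [40] -> 40
  [32, 19, -36, -19, 50, -46] -> [-32, -19, 36, 19, -50, 46] -> [-32, 36, -50, 46] -> [32, -36, 50, -46] -> 0
  [-16, -7, -17, 50, 45] -> [16, 7, 17, -50, -45] -> [16, -50] -> [-16, 50] -> 34
  [-45, -41, 13, -23, 20, -28, 19] -> [45, 41, -13, 23, -20, 28, -19] -> [-20, 28] -> [20, -28] -> -8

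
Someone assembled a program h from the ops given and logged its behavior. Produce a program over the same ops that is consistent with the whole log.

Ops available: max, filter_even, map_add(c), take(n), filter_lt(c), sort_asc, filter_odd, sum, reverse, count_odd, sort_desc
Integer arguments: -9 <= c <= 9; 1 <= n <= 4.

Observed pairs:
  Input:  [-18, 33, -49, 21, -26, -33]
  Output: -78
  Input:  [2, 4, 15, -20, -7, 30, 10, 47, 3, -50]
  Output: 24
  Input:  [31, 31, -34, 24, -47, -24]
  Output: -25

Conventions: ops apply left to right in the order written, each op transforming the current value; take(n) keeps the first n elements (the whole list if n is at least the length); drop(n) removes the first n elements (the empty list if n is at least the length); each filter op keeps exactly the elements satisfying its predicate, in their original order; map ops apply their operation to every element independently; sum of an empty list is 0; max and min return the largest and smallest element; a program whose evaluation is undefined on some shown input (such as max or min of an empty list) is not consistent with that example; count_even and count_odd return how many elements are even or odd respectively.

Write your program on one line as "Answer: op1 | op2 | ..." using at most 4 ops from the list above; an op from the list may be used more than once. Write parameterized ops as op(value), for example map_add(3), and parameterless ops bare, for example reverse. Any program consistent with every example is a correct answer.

map_add(-1) | reverse | sum

Check, running the answer program on each example:
  [-18, 33, -49, 21, -26, -33] -> [-19, 32, -50, 20, -27, -34] -> [-34, -27, 20, -50, 32, -19] -> -78
  [2, 4, 15, -20, -7, 30, 10, 47, 3, -50] -> [1, 3, 14, -21, -8, 29, 9, 46, 2, -51] -> [-51, 2, 46, 9, 29, -8, -21, 14, 3, 1] -> 24
  [31, 31, -34, 24, -47, -24] -> [30, 30, -35, 23, -48, -25] -> [-25, -48, 23, -35, 30, 30] -> -25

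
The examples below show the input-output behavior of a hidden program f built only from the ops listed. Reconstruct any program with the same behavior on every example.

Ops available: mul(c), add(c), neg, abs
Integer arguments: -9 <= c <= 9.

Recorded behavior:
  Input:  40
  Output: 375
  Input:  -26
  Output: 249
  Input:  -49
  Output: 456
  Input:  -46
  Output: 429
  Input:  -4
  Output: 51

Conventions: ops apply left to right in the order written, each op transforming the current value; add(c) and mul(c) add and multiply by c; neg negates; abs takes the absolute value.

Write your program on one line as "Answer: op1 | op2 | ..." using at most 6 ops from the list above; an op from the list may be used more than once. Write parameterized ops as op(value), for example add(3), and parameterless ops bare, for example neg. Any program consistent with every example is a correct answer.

mul(-3) | mul(3) | abs | add(3) | add(5) | add(7)

Check, running the answer program on each example:
  40 -> -120 -> -360 -> 360 -> 363 -> 368 -> 375
  -26 -> 78 -> 234 -> 234 -> 237 -> 242 -> 249
  -49 -> 147 -> 441 -> 441 -> 444 -> 449 -> 456
  -46 -> 138 -> 414 -> 414 -> 417 -> 422 -> 429
  -4 -> 12 -> 36 -> 36 -> 39 -> 44 -> 51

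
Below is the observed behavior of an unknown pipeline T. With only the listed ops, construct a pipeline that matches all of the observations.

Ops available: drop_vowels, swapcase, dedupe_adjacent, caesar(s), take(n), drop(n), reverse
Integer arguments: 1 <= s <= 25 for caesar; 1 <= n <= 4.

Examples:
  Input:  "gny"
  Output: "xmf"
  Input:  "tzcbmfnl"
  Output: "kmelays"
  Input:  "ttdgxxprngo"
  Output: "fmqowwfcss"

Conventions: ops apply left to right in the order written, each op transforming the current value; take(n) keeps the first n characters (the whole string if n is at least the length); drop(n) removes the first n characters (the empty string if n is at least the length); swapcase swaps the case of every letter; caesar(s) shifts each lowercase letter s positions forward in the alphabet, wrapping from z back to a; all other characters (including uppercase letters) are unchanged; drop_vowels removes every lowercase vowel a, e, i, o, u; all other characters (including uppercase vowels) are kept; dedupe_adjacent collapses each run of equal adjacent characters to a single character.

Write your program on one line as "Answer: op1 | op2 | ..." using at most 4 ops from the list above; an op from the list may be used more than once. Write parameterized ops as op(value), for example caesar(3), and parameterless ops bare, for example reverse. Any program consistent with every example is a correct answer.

caesar(12) | drop_vowels | reverse | caesar(13)

Check, running the answer program on each example:
  "gny" -> "szk" -> "szk" -> "kzs" -> "xmf"
  "tzcbmfnl" -> "flonyrzx" -> "flnyrzx" -> "xzrynlf" -> "kmelays"
  "ttdgxxprngo" -> "ffpsjjbdzsa" -> "ffpsjjbdzs" -> "szdbjjspff" -> "fmqowwfcss"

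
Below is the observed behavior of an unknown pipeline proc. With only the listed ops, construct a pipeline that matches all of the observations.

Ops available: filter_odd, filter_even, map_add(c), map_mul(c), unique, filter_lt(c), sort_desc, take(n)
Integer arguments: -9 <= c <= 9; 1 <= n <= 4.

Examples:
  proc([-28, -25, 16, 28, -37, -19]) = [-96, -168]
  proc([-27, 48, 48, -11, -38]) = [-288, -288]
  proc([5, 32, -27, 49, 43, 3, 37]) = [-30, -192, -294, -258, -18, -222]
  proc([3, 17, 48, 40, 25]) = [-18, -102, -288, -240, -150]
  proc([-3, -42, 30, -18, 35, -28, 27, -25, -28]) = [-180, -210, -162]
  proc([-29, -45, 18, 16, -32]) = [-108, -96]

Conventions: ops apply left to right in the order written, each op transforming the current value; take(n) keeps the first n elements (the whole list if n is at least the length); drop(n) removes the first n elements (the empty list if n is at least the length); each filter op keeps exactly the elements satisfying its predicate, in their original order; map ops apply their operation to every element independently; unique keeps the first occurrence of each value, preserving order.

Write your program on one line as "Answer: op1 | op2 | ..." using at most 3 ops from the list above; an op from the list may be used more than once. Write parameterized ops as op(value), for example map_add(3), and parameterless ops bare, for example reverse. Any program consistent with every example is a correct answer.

map_mul(-2) | map_mul(3) | filter_lt(-8)

Check, running the answer program on each example:
  [-28, -25, 16, 28, -37, -19] -> [56, 50, -32, -56, 74, 38] -> [168, 150, -96, -168, 222, 114] -> [-96, -168]
  [-27, 48, 48, -11, -38] -> [54, -96, -96, 22, 76] -> [162, -288, -288, 66, 228] -> [-288, -288]
  [5, 32, -27, 49, 43, 3, 37] -> [-10, -64, 54, -98, -86, -6, -74] -> [-30, -192, 162, -294, -258, -18, -222] -> [-30, -192, -294, -258, -18, -222]
  [3, 17, 48, 40, 25] -> [-6, -34, -96, -80, -50] -> [-18, -102, -288, -240, -150] -> [-18, -102, -288, -240, -150]
  [-3, -42, 30, -18, 35, -28, 27, -25, -28] -> [6, 84, -60, 36, -70, 56, -54, 50, 56] -> [18, 252, -180, 108, -210, 168, -162, 150, 168] -> [-180, -210, -162]
  [-29, -45, 18, 16, -32] -> [58, 90, -36, -32, 64] -> [174, 270, -108, -96, 192] -> [-108, -96]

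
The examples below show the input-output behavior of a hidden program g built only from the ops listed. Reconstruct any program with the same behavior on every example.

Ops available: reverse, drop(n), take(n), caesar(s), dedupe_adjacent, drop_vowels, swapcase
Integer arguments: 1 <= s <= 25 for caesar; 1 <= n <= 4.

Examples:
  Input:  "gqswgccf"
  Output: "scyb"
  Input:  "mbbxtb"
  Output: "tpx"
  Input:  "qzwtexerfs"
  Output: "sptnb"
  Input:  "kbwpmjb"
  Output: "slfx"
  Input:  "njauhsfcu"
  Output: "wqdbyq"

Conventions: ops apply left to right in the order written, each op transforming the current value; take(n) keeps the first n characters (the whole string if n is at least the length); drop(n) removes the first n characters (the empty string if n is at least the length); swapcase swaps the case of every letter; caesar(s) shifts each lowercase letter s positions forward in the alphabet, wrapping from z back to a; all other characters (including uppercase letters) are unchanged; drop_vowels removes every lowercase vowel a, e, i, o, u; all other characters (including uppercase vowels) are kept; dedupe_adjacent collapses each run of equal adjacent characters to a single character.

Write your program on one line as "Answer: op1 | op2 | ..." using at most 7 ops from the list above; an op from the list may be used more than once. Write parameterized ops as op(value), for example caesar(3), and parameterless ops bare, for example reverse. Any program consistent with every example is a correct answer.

caesar(17) | caesar(12) | caesar(19) | dedupe_adjacent | drop(2) | drop_vowels

Check, running the answer program on each example:
  "gqswgccf" -> "xhjnxttw" -> "jtvzjffi" -> "cmoscyyb" -> "cmoscyb" -> "oscyb" -> "scyb"
  "mbbxtb" -> "dssoks" -> "peeawe" -> "ixxtpx" -> "ixtpx" -> "tpx" -> "tpx"
  "qzwtexerfs" -> "hqnkvoviwj" -> "tczwhahuiv" -> "mvspatanbo" -> "mvspatanbo" -> "spatanbo" -> "sptnb"
  "kbwpmjb" -> "bsngdas" -> "nezspme" -> "gxslifx" -> "gxslifx" -> "slifx" -> "slfx"
  "njauhsfcu" -> "earlyjwtl" -> "qmdxkvifx" -> "jfwqdobyq" -> "jfwqdobyq" -> "wqdobyq" -> "wqdbyq"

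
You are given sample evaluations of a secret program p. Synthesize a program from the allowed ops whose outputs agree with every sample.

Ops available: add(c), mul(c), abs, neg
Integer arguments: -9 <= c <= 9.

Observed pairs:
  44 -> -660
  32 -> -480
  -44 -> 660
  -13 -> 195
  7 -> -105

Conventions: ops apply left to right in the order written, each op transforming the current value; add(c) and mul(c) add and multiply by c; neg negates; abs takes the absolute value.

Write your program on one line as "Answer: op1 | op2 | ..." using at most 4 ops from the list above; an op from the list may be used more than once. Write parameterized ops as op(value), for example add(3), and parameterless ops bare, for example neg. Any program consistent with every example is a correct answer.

mul(-3) | mul(-5) | neg

Check, running the answer program on each example:
  44 -> -132 -> 660 -> -660
  32 -> -96 -> 480 -> -480
  -44 -> 132 -> -660 -> 660
  -13 -> 39 -> -195 -> 195
  7 -> -21 -> 105 -> -105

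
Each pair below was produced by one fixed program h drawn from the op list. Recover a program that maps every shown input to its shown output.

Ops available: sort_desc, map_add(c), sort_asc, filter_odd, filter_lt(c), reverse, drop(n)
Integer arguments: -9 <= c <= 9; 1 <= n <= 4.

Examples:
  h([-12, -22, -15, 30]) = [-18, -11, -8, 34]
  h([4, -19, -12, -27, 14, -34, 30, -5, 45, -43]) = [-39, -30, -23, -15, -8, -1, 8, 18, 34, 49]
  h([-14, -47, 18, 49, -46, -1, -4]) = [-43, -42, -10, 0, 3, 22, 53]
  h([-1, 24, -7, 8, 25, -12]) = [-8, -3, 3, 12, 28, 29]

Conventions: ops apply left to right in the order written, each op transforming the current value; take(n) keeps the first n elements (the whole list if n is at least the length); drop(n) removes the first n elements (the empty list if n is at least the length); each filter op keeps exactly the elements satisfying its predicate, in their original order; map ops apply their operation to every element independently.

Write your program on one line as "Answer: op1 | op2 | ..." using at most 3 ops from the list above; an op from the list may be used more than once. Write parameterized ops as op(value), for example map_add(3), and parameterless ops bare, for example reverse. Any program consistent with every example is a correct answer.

map_add(4) | sort_asc

Check, running the answer program on each example:
  [-12, -22, -15, 30] -> [-8, -18, -11, 34] -> [-18, -11, -8, 34]
  [4, -19, -12, -27, 14, -34, 30, -5, 45, -43] -> [8, -15, -8, -23, 18, -30, 34, -1, 49, -39] -> [-39, -30, -23, -15, -8, -1, 8, 18, 34, 49]
  [-14, -47, 18, 49, -46, -1, -4] -> [-10, -43, 22, 53, -42, 3, 0] -> [-43, -42, -10, 0, 3, 22, 53]
  [-1, 24, -7, 8, 25, -12] -> [3, 28, -3, 12, 29, -8] -> [-8, -3, 3, 12, 28, 29]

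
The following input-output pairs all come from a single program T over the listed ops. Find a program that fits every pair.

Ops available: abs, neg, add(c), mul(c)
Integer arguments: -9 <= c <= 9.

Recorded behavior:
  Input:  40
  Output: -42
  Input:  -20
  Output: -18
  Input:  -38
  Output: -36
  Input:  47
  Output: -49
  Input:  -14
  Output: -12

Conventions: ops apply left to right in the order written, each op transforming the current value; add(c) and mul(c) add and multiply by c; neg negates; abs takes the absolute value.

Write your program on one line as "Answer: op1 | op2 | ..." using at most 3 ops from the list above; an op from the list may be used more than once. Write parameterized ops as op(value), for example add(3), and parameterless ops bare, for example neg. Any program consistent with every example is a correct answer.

add(2) | abs | neg

Check, running the answer program on each example:
  40 -> 42 -> 42 -> -42
  -20 -> -18 -> 18 -> -18
  -38 -> -36 -> 36 -> -36
  47 -> 49 -> 49 -> -49
  -14 -> -12 -> 12 -> -12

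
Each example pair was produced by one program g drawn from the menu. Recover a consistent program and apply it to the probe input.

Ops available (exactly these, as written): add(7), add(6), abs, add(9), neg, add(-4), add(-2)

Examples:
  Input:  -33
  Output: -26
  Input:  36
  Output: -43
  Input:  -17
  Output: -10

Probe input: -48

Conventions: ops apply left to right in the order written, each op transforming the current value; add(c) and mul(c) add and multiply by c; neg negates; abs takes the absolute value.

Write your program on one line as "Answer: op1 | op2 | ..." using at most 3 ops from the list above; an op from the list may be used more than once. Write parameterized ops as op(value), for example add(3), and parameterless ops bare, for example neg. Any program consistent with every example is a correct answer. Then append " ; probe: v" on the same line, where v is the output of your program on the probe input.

add(7) | abs | neg ; probe: -41

Check, running the answer program on each example:
  -33 -> -26 -> 26 -> -26
  36 -> 43 -> 43 -> -43
  -17 -> -10 -> 10 -> -10
  probe: -48 -> -41 -> 41 -> -41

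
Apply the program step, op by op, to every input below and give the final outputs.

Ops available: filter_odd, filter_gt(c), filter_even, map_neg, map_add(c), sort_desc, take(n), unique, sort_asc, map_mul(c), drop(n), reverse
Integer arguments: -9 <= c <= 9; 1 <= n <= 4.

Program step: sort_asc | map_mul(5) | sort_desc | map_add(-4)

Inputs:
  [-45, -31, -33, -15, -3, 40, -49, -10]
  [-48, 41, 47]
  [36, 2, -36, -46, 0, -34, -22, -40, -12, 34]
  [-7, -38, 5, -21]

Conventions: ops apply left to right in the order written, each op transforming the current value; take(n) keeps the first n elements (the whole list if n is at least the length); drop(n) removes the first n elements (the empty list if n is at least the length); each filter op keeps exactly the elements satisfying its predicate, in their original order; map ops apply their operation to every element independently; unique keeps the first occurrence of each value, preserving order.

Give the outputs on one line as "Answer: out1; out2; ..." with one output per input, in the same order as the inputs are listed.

[196, -19, -54, -79, -159, -169, -229, -249]; [231, 201, -244]; [176, 166, 6, -4, -64, -114, -174, -184, -204, -234]; [21, -39, -109, -194]

Execution, op by op:
  [-45, -31, -33, -15, -3, 40, -49, -10] -> [-49, -45, -33, -31, -15, -10, -3, 40] -> [-245, -225, -165, -155, -75, -50, -15, 200] -> [200, -15, -50, -75, -155, -165, -225, -245] -> [196, -19, -54, -79, -159, -169, -229, -249]
  [-48, 41, 47] -> [-48, 41, 47] -> [-240, 205, 235] -> [235, 205, -240] -> [231, 201, -244]
  [36, 2, -36, -46, 0, -34, -22, -40, -12, 34] -> [-46, -40, -36, -34, -22, -12, 0, 2, 34, 36] -> [-230, -200, -180, -170, -110, -60, 0, 10, 170, 180] -> [180, 170, 10, 0, -60, -110, -170, -180, -200, -230] -> [176, 166, 6, -4, -64, -114, -174, -184, -204, -234]
  [-7, -38, 5, -21] -> [-38, -21, -7, 5] -> [-190, -105, -35, 25] -> [25, -35, -105, -190] -> [21, -39, -109, -194]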